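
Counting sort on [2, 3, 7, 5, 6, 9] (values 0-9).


Input: [2, 3, 7, 5, 6, 9]
Counts: [0, 0, 1, 1, 0, 1, 1, 1, 0, 1]

Sorted: [2, 3, 5, 6, 7, 9]


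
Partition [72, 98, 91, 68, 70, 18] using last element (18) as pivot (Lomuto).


Pivot: 18
Place pivot at 0: [18, 98, 91, 68, 70, 72]

Partitioned: [18, 98, 91, 68, 70, 72]


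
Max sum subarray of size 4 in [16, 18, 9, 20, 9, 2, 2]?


[0:4]: 63
[1:5]: 56
[2:6]: 40
[3:7]: 33

Max: 63 at [0:4]


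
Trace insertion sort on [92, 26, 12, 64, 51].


Initial: [92, 26, 12, 64, 51]
Insert 26: [26, 92, 12, 64, 51]
Insert 12: [12, 26, 92, 64, 51]
Insert 64: [12, 26, 64, 92, 51]
Insert 51: [12, 26, 51, 64, 92]

Sorted: [12, 26, 51, 64, 92]


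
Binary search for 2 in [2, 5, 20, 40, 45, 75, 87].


Step 1: lo=0, hi=6, mid=3, val=40
Step 2: lo=0, hi=2, mid=1, val=5
Step 3: lo=0, hi=0, mid=0, val=2

Found at index 0


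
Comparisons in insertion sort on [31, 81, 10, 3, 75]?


Algorithm: insertion sort
Input: [31, 81, 10, 3, 75]
Sorted: [3, 10, 31, 75, 81]

8


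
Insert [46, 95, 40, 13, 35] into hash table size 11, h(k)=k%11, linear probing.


Insert 46: h=2 -> slot 2
Insert 95: h=7 -> slot 7
Insert 40: h=7, 1 probes -> slot 8
Insert 13: h=2, 1 probes -> slot 3
Insert 35: h=2, 2 probes -> slot 4

Table: [None, None, 46, 13, 35, None, None, 95, 40, None, None]


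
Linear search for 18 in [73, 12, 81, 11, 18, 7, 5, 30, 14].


i=0: 73!=18
i=1: 12!=18
i=2: 81!=18
i=3: 11!=18
i=4: 18==18 found!

Found at 4, 5 comps


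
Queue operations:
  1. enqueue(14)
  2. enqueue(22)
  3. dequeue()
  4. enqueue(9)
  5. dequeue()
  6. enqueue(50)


enqueue(14) -> [14]
enqueue(22) -> [14, 22]
dequeue()->14, [22]
enqueue(9) -> [22, 9]
dequeue()->22, [9]
enqueue(50) -> [9, 50]

Final queue: [9, 50]


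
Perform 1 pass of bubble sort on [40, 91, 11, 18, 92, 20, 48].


Initial: [40, 91, 11, 18, 92, 20, 48]
Pass 1: [40, 11, 18, 91, 20, 48, 92] (4 swaps)

After 1 pass: [40, 11, 18, 91, 20, 48, 92]


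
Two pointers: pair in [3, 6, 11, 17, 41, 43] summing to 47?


lo=0(3)+hi=5(43)=46
lo=1(6)+hi=5(43)=49
lo=1(6)+hi=4(41)=47

Yes: 6+41=47


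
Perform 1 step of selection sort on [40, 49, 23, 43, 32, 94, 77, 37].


Initial: [40, 49, 23, 43, 32, 94, 77, 37]
Step 1: min=23 at 2
  Swap: [23, 49, 40, 43, 32, 94, 77, 37]

After 1 step: [23, 49, 40, 43, 32, 94, 77, 37]


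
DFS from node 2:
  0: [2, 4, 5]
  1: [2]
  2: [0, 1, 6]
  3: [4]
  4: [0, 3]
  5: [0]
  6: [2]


Visit 2, push [6, 1, 0]
Visit 0, push [5, 4]
Visit 4, push [3]
Visit 3, push []
Visit 5, push []
Visit 1, push []
Visit 6, push []

DFS order: [2, 0, 4, 3, 5, 1, 6]


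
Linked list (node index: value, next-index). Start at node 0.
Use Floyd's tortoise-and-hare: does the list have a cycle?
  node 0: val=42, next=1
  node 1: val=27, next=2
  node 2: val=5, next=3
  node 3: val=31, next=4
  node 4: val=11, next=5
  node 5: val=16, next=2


Floyd's tortoise (slow, +1) and hare (fast, +2):
  init: slow=0, fast=0
  step 1: slow=1, fast=2
  step 2: slow=2, fast=4
  step 3: slow=3, fast=2
  step 4: slow=4, fast=4
  slow == fast at node 4: cycle detected

Cycle: yes


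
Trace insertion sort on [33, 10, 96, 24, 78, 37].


Initial: [33, 10, 96, 24, 78, 37]
Insert 10: [10, 33, 96, 24, 78, 37]
Insert 96: [10, 33, 96, 24, 78, 37]
Insert 24: [10, 24, 33, 96, 78, 37]
Insert 78: [10, 24, 33, 78, 96, 37]
Insert 37: [10, 24, 33, 37, 78, 96]

Sorted: [10, 24, 33, 37, 78, 96]


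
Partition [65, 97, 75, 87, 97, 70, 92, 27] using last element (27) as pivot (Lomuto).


Pivot: 27
Place pivot at 0: [27, 97, 75, 87, 97, 70, 92, 65]

Partitioned: [27, 97, 75, 87, 97, 70, 92, 65]


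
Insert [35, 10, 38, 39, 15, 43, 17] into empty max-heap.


Insert 35: [35]
Insert 10: [35, 10]
Insert 38: [38, 10, 35]
Insert 39: [39, 38, 35, 10]
Insert 15: [39, 38, 35, 10, 15]
Insert 43: [43, 38, 39, 10, 15, 35]
Insert 17: [43, 38, 39, 10, 15, 35, 17]

Final heap: [43, 38, 39, 10, 15, 35, 17]


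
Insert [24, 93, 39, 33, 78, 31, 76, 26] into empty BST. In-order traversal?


Insert 24: root
Insert 93: R from 24
Insert 39: R from 24 -> L from 93
Insert 33: R from 24 -> L from 93 -> L from 39
Insert 78: R from 24 -> L from 93 -> R from 39
Insert 31: R from 24 -> L from 93 -> L from 39 -> L from 33
Insert 76: R from 24 -> L from 93 -> R from 39 -> L from 78
Insert 26: R from 24 -> L from 93 -> L from 39 -> L from 33 -> L from 31

In-order: [24, 26, 31, 33, 39, 76, 78, 93]


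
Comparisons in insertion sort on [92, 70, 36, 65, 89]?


Algorithm: insertion sort
Input: [92, 70, 36, 65, 89]
Sorted: [36, 65, 70, 89, 92]

8


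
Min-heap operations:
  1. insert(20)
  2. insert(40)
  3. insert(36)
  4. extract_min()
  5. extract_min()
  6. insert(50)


insert(20) -> [20]
insert(40) -> [20, 40]
insert(36) -> [20, 40, 36]
extract_min()->20, [36, 40]
extract_min()->36, [40]
insert(50) -> [40, 50]

Final heap: [40, 50]


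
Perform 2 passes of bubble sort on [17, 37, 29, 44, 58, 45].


Initial: [17, 37, 29, 44, 58, 45]
Pass 1: [17, 29, 37, 44, 45, 58] (2 swaps)
Pass 2: [17, 29, 37, 44, 45, 58] (0 swaps)

After 2 passes: [17, 29, 37, 44, 45, 58]


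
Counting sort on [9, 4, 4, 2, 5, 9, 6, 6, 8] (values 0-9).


Input: [9, 4, 4, 2, 5, 9, 6, 6, 8]
Counts: [0, 0, 1, 0, 2, 1, 2, 0, 1, 2]

Sorted: [2, 4, 4, 5, 6, 6, 8, 9, 9]


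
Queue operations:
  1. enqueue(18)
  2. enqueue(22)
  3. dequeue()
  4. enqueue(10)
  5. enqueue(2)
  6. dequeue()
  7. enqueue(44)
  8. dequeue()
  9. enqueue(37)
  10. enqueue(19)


enqueue(18) -> [18]
enqueue(22) -> [18, 22]
dequeue()->18, [22]
enqueue(10) -> [22, 10]
enqueue(2) -> [22, 10, 2]
dequeue()->22, [10, 2]
enqueue(44) -> [10, 2, 44]
dequeue()->10, [2, 44]
enqueue(37) -> [2, 44, 37]
enqueue(19) -> [2, 44, 37, 19]

Final queue: [2, 44, 37, 19]


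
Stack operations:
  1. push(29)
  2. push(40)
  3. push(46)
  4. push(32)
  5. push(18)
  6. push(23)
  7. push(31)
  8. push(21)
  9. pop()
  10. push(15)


push(29) -> [29]
push(40) -> [29, 40]
push(46) -> [29, 40, 46]
push(32) -> [29, 40, 46, 32]
push(18) -> [29, 40, 46, 32, 18]
push(23) -> [29, 40, 46, 32, 18, 23]
push(31) -> [29, 40, 46, 32, 18, 23, 31]
push(21) -> [29, 40, 46, 32, 18, 23, 31, 21]
pop()->21, [29, 40, 46, 32, 18, 23, 31]
push(15) -> [29, 40, 46, 32, 18, 23, 31, 15]

Final stack: [29, 40, 46, 32, 18, 23, 31, 15]


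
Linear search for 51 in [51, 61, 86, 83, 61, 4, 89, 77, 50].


i=0: 51==51 found!

Found at 0, 1 comps


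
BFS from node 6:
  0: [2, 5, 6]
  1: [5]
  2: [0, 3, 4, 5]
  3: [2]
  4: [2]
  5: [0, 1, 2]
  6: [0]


Visit 6, enqueue [0]
Visit 0, enqueue [2, 5]
Visit 2, enqueue [3, 4]
Visit 5, enqueue [1]
Visit 3, enqueue []
Visit 4, enqueue []
Visit 1, enqueue []

BFS order: [6, 0, 2, 5, 3, 4, 1]


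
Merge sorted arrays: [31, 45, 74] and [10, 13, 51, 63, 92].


Take 10 from B
Take 13 from B
Take 31 from A
Take 45 from A
Take 51 from B
Take 63 from B
Take 74 from A

Merged: [10, 13, 31, 45, 51, 63, 74, 92]


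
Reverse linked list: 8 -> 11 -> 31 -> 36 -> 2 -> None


Step 1: curr=8, set curr.next=prev(None) | reversed so far: 8
Step 2: curr=11, set curr.next=prev(8) | reversed so far: 11 -> 8
Step 3: curr=31, set curr.next=prev(11) | reversed so far: 31 -> 11 -> 8
Step 4: curr=36, set curr.next=prev(31) | reversed so far: 36 -> 31 -> 11 -> 8
Step 5: curr=2, set curr.next=prev(36) | reversed so far: 2 -> 36 -> 31 -> 11 -> 8

2 -> 36 -> 31 -> 11 -> 8 -> None


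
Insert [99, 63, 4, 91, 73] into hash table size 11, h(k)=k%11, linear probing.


Insert 99: h=0 -> slot 0
Insert 63: h=8 -> slot 8
Insert 4: h=4 -> slot 4
Insert 91: h=3 -> slot 3
Insert 73: h=7 -> slot 7

Table: [99, None, None, 91, 4, None, None, 73, 63, None, None]


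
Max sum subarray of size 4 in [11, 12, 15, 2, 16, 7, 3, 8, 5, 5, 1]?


[0:4]: 40
[1:5]: 45
[2:6]: 40
[3:7]: 28
[4:8]: 34
[5:9]: 23
[6:10]: 21
[7:11]: 19

Max: 45 at [1:5]


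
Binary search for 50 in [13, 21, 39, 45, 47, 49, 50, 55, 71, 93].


Step 1: lo=0, hi=9, mid=4, val=47
Step 2: lo=5, hi=9, mid=7, val=55
Step 3: lo=5, hi=6, mid=5, val=49
Step 4: lo=6, hi=6, mid=6, val=50

Found at index 6


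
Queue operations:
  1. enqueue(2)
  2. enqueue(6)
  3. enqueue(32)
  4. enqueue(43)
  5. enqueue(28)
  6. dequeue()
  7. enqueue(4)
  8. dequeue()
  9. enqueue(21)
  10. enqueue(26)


enqueue(2) -> [2]
enqueue(6) -> [2, 6]
enqueue(32) -> [2, 6, 32]
enqueue(43) -> [2, 6, 32, 43]
enqueue(28) -> [2, 6, 32, 43, 28]
dequeue()->2, [6, 32, 43, 28]
enqueue(4) -> [6, 32, 43, 28, 4]
dequeue()->6, [32, 43, 28, 4]
enqueue(21) -> [32, 43, 28, 4, 21]
enqueue(26) -> [32, 43, 28, 4, 21, 26]

Final queue: [32, 43, 28, 4, 21, 26]


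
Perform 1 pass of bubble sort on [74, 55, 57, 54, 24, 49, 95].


Initial: [74, 55, 57, 54, 24, 49, 95]
Pass 1: [55, 57, 54, 24, 49, 74, 95] (5 swaps)

After 1 pass: [55, 57, 54, 24, 49, 74, 95]


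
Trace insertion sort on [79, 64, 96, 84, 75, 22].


Initial: [79, 64, 96, 84, 75, 22]
Insert 64: [64, 79, 96, 84, 75, 22]
Insert 96: [64, 79, 96, 84, 75, 22]
Insert 84: [64, 79, 84, 96, 75, 22]
Insert 75: [64, 75, 79, 84, 96, 22]
Insert 22: [22, 64, 75, 79, 84, 96]

Sorted: [22, 64, 75, 79, 84, 96]


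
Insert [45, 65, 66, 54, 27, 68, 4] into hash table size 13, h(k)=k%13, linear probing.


Insert 45: h=6 -> slot 6
Insert 65: h=0 -> slot 0
Insert 66: h=1 -> slot 1
Insert 54: h=2 -> slot 2
Insert 27: h=1, 2 probes -> slot 3
Insert 68: h=3, 1 probes -> slot 4
Insert 4: h=4, 1 probes -> slot 5

Table: [65, 66, 54, 27, 68, 4, 45, None, None, None, None, None, None]


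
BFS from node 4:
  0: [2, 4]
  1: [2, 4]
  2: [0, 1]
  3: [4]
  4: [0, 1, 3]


Visit 4, enqueue [0, 1, 3]
Visit 0, enqueue [2]
Visit 1, enqueue []
Visit 3, enqueue []
Visit 2, enqueue []

BFS order: [4, 0, 1, 3, 2]


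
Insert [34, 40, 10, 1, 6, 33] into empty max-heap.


Insert 34: [34]
Insert 40: [40, 34]
Insert 10: [40, 34, 10]
Insert 1: [40, 34, 10, 1]
Insert 6: [40, 34, 10, 1, 6]
Insert 33: [40, 34, 33, 1, 6, 10]

Final heap: [40, 34, 33, 1, 6, 10]


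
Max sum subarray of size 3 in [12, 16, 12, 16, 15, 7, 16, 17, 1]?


[0:3]: 40
[1:4]: 44
[2:5]: 43
[3:6]: 38
[4:7]: 38
[5:8]: 40
[6:9]: 34

Max: 44 at [1:4]


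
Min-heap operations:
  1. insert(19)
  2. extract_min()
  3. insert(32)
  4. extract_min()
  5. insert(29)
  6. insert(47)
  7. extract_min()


insert(19) -> [19]
extract_min()->19, []
insert(32) -> [32]
extract_min()->32, []
insert(29) -> [29]
insert(47) -> [29, 47]
extract_min()->29, [47]

Final heap: [47]


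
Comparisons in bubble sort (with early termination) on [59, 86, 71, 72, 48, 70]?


Algorithm: bubble sort (with early termination)
Input: [59, 86, 71, 72, 48, 70]
Sorted: [48, 59, 70, 71, 72, 86]

15


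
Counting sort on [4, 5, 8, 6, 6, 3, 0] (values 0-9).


Input: [4, 5, 8, 6, 6, 3, 0]
Counts: [1, 0, 0, 1, 1, 1, 2, 0, 1, 0]

Sorted: [0, 3, 4, 5, 6, 6, 8]


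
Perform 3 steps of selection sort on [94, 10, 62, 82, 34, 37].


Initial: [94, 10, 62, 82, 34, 37]
Step 1: min=10 at 1
  Swap: [10, 94, 62, 82, 34, 37]
Step 2: min=34 at 4
  Swap: [10, 34, 62, 82, 94, 37]
Step 3: min=37 at 5
  Swap: [10, 34, 37, 82, 94, 62]

After 3 steps: [10, 34, 37, 82, 94, 62]


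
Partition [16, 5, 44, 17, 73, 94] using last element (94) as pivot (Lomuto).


Pivot: 94
  16 <= 94: advance i (no swap)
  5 <= 94: advance i (no swap)
  44 <= 94: advance i (no swap)
  17 <= 94: advance i (no swap)
  73 <= 94: advance i (no swap)
Place pivot at 5: [16, 5, 44, 17, 73, 94]

Partitioned: [16, 5, 44, 17, 73, 94]


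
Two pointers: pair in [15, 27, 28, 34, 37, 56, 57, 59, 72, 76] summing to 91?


lo=0(15)+hi=9(76)=91

Yes: 15+76=91


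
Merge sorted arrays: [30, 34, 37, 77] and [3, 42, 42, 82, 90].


Take 3 from B
Take 30 from A
Take 34 from A
Take 37 from A
Take 42 from B
Take 42 from B
Take 77 from A

Merged: [3, 30, 34, 37, 42, 42, 77, 82, 90]


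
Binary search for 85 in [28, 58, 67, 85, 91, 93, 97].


Step 1: lo=0, hi=6, mid=3, val=85

Found at index 3


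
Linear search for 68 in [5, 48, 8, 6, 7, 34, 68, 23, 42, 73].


i=0: 5!=68
i=1: 48!=68
i=2: 8!=68
i=3: 6!=68
i=4: 7!=68
i=5: 34!=68
i=6: 68==68 found!

Found at 6, 7 comps


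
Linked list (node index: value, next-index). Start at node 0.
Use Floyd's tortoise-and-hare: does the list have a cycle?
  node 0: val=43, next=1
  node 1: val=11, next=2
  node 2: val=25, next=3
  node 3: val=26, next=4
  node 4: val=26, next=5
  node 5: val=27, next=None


Floyd's tortoise (slow, +1) and hare (fast, +2):
  init: slow=0, fast=0
  step 1: slow=1, fast=2
  step 2: slow=2, fast=4
  step 3: fast 4->5->None, no cycle

Cycle: no


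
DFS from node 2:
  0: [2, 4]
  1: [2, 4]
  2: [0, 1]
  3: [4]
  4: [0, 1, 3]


Visit 2, push [1, 0]
Visit 0, push [4]
Visit 4, push [3, 1]
Visit 1, push []
Visit 3, push []

DFS order: [2, 0, 4, 1, 3]


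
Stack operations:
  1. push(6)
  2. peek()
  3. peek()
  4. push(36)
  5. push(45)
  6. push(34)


push(6) -> [6]
peek()->6
peek()->6
push(36) -> [6, 36]
push(45) -> [6, 36, 45]
push(34) -> [6, 36, 45, 34]

Final stack: [6, 36, 45, 34]


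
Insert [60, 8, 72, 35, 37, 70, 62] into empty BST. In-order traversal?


Insert 60: root
Insert 8: L from 60
Insert 72: R from 60
Insert 35: L from 60 -> R from 8
Insert 37: L from 60 -> R from 8 -> R from 35
Insert 70: R from 60 -> L from 72
Insert 62: R from 60 -> L from 72 -> L from 70

In-order: [8, 35, 37, 60, 62, 70, 72]


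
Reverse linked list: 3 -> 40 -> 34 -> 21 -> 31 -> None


Step 1: curr=3, set curr.next=prev(None) | reversed so far: 3
Step 2: curr=40, set curr.next=prev(3) | reversed so far: 40 -> 3
Step 3: curr=34, set curr.next=prev(40) | reversed so far: 34 -> 40 -> 3
Step 4: curr=21, set curr.next=prev(34) | reversed so far: 21 -> 34 -> 40 -> 3
Step 5: curr=31, set curr.next=prev(21) | reversed so far: 31 -> 21 -> 34 -> 40 -> 3

31 -> 21 -> 34 -> 40 -> 3 -> None


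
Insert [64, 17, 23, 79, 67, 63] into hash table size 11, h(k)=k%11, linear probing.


Insert 64: h=9 -> slot 9
Insert 17: h=6 -> slot 6
Insert 23: h=1 -> slot 1
Insert 79: h=2 -> slot 2
Insert 67: h=1, 2 probes -> slot 3
Insert 63: h=8 -> slot 8

Table: [None, 23, 79, 67, None, None, 17, None, 63, 64, None]


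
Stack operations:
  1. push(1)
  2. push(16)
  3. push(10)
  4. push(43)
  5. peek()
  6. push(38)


push(1) -> [1]
push(16) -> [1, 16]
push(10) -> [1, 16, 10]
push(43) -> [1, 16, 10, 43]
peek()->43
push(38) -> [1, 16, 10, 43, 38]

Final stack: [1, 16, 10, 43, 38]


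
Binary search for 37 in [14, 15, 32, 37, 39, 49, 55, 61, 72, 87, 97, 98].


Step 1: lo=0, hi=11, mid=5, val=49
Step 2: lo=0, hi=4, mid=2, val=32
Step 3: lo=3, hi=4, mid=3, val=37

Found at index 3


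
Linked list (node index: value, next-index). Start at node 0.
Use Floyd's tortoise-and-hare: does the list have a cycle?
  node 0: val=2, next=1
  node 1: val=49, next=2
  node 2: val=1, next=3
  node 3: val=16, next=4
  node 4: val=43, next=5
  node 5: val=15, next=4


Floyd's tortoise (slow, +1) and hare (fast, +2):
  init: slow=0, fast=0
  step 1: slow=1, fast=2
  step 2: slow=2, fast=4
  step 3: slow=3, fast=4
  step 4: slow=4, fast=4
  slow == fast at node 4: cycle detected

Cycle: yes


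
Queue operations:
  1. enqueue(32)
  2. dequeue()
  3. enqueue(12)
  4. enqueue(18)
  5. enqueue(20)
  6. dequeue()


enqueue(32) -> [32]
dequeue()->32, []
enqueue(12) -> [12]
enqueue(18) -> [12, 18]
enqueue(20) -> [12, 18, 20]
dequeue()->12, [18, 20]

Final queue: [18, 20]


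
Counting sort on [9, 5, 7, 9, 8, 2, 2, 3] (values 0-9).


Input: [9, 5, 7, 9, 8, 2, 2, 3]
Counts: [0, 0, 2, 1, 0, 1, 0, 1, 1, 2]

Sorted: [2, 2, 3, 5, 7, 8, 9, 9]


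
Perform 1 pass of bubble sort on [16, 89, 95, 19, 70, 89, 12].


Initial: [16, 89, 95, 19, 70, 89, 12]
Pass 1: [16, 89, 19, 70, 89, 12, 95] (4 swaps)

After 1 pass: [16, 89, 19, 70, 89, 12, 95]


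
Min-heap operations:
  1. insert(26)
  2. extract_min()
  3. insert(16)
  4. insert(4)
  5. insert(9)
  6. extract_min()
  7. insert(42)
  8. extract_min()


insert(26) -> [26]
extract_min()->26, []
insert(16) -> [16]
insert(4) -> [4, 16]
insert(9) -> [4, 16, 9]
extract_min()->4, [9, 16]
insert(42) -> [9, 16, 42]
extract_min()->9, [16, 42]

Final heap: [16, 42]


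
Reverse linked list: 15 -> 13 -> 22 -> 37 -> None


Step 1: curr=15, set curr.next=prev(None) | reversed so far: 15
Step 2: curr=13, set curr.next=prev(15) | reversed so far: 13 -> 15
Step 3: curr=22, set curr.next=prev(13) | reversed so far: 22 -> 13 -> 15
Step 4: curr=37, set curr.next=prev(22) | reversed so far: 37 -> 22 -> 13 -> 15

37 -> 22 -> 13 -> 15 -> None


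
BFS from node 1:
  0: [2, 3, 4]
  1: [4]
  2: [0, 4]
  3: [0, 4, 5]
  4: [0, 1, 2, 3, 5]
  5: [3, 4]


Visit 1, enqueue [4]
Visit 4, enqueue [0, 2, 3, 5]
Visit 0, enqueue []
Visit 2, enqueue []
Visit 3, enqueue []
Visit 5, enqueue []

BFS order: [1, 4, 0, 2, 3, 5]


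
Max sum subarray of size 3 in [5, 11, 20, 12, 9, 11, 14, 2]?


[0:3]: 36
[1:4]: 43
[2:5]: 41
[3:6]: 32
[4:7]: 34
[5:8]: 27

Max: 43 at [1:4]


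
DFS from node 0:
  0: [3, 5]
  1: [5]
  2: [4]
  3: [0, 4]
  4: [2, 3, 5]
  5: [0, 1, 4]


Visit 0, push [5, 3]
Visit 3, push [4]
Visit 4, push [5, 2]
Visit 2, push []
Visit 5, push [1]
Visit 1, push []

DFS order: [0, 3, 4, 2, 5, 1]


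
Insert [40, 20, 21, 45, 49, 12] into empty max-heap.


Insert 40: [40]
Insert 20: [40, 20]
Insert 21: [40, 20, 21]
Insert 45: [45, 40, 21, 20]
Insert 49: [49, 45, 21, 20, 40]
Insert 12: [49, 45, 21, 20, 40, 12]

Final heap: [49, 45, 21, 20, 40, 12]


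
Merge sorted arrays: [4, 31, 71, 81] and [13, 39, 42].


Take 4 from A
Take 13 from B
Take 31 from A
Take 39 from B
Take 42 from B

Merged: [4, 13, 31, 39, 42, 71, 81]


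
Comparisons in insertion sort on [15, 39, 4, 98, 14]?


Algorithm: insertion sort
Input: [15, 39, 4, 98, 14]
Sorted: [4, 14, 15, 39, 98]

8


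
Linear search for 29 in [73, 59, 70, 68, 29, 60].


i=0: 73!=29
i=1: 59!=29
i=2: 70!=29
i=3: 68!=29
i=4: 29==29 found!

Found at 4, 5 comps


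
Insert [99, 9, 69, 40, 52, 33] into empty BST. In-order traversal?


Insert 99: root
Insert 9: L from 99
Insert 69: L from 99 -> R from 9
Insert 40: L from 99 -> R from 9 -> L from 69
Insert 52: L from 99 -> R from 9 -> L from 69 -> R from 40
Insert 33: L from 99 -> R from 9 -> L from 69 -> L from 40

In-order: [9, 33, 40, 52, 69, 99]


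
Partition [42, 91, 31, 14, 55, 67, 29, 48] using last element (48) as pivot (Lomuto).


Pivot: 48
  42 <= 48: advance i (no swap)
  31 <= 48: swap -> [42, 31, 91, 14, 55, 67, 29, 48]
  14 <= 48: swap -> [42, 31, 14, 91, 55, 67, 29, 48]
  29 <= 48: swap -> [42, 31, 14, 29, 55, 67, 91, 48]
Place pivot at 4: [42, 31, 14, 29, 48, 67, 91, 55]

Partitioned: [42, 31, 14, 29, 48, 67, 91, 55]


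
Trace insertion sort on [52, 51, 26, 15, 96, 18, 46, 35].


Initial: [52, 51, 26, 15, 96, 18, 46, 35]
Insert 51: [51, 52, 26, 15, 96, 18, 46, 35]
Insert 26: [26, 51, 52, 15, 96, 18, 46, 35]
Insert 15: [15, 26, 51, 52, 96, 18, 46, 35]
Insert 96: [15, 26, 51, 52, 96, 18, 46, 35]
Insert 18: [15, 18, 26, 51, 52, 96, 46, 35]
Insert 46: [15, 18, 26, 46, 51, 52, 96, 35]
Insert 35: [15, 18, 26, 35, 46, 51, 52, 96]

Sorted: [15, 18, 26, 35, 46, 51, 52, 96]


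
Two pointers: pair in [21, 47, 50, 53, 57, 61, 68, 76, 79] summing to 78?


lo=0(21)+hi=8(79)=100
lo=0(21)+hi=7(76)=97
lo=0(21)+hi=6(68)=89
lo=0(21)+hi=5(61)=82
lo=0(21)+hi=4(57)=78

Yes: 21+57=78


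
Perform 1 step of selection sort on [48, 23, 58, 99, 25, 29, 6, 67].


Initial: [48, 23, 58, 99, 25, 29, 6, 67]
Step 1: min=6 at 6
  Swap: [6, 23, 58, 99, 25, 29, 48, 67]

After 1 step: [6, 23, 58, 99, 25, 29, 48, 67]


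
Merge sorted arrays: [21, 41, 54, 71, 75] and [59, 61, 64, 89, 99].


Take 21 from A
Take 41 from A
Take 54 from A
Take 59 from B
Take 61 from B
Take 64 from B
Take 71 from A
Take 75 from A

Merged: [21, 41, 54, 59, 61, 64, 71, 75, 89, 99]


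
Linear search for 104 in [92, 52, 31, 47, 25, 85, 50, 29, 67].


i=0: 92!=104
i=1: 52!=104
i=2: 31!=104
i=3: 47!=104
i=4: 25!=104
i=5: 85!=104
i=6: 50!=104
i=7: 29!=104
i=8: 67!=104

Not found, 9 comps


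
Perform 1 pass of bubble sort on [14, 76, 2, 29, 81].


Initial: [14, 76, 2, 29, 81]
Pass 1: [14, 2, 29, 76, 81] (2 swaps)

After 1 pass: [14, 2, 29, 76, 81]


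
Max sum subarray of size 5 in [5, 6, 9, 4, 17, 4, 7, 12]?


[0:5]: 41
[1:6]: 40
[2:7]: 41
[3:8]: 44

Max: 44 at [3:8]


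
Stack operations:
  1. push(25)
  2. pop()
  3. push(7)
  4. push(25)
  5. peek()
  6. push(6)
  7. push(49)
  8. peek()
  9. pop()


push(25) -> [25]
pop()->25, []
push(7) -> [7]
push(25) -> [7, 25]
peek()->25
push(6) -> [7, 25, 6]
push(49) -> [7, 25, 6, 49]
peek()->49
pop()->49, [7, 25, 6]

Final stack: [7, 25, 6]


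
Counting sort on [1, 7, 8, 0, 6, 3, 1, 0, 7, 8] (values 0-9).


Input: [1, 7, 8, 0, 6, 3, 1, 0, 7, 8]
Counts: [2, 2, 0, 1, 0, 0, 1, 2, 2, 0]

Sorted: [0, 0, 1, 1, 3, 6, 7, 7, 8, 8]


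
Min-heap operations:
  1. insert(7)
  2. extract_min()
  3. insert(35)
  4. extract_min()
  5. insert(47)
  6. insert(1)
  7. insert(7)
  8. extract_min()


insert(7) -> [7]
extract_min()->7, []
insert(35) -> [35]
extract_min()->35, []
insert(47) -> [47]
insert(1) -> [1, 47]
insert(7) -> [1, 47, 7]
extract_min()->1, [7, 47]

Final heap: [7, 47]


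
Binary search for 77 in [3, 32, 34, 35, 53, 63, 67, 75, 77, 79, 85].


Step 1: lo=0, hi=10, mid=5, val=63
Step 2: lo=6, hi=10, mid=8, val=77

Found at index 8


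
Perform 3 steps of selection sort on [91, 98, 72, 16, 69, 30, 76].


Initial: [91, 98, 72, 16, 69, 30, 76]
Step 1: min=16 at 3
  Swap: [16, 98, 72, 91, 69, 30, 76]
Step 2: min=30 at 5
  Swap: [16, 30, 72, 91, 69, 98, 76]
Step 3: min=69 at 4
  Swap: [16, 30, 69, 91, 72, 98, 76]

After 3 steps: [16, 30, 69, 91, 72, 98, 76]


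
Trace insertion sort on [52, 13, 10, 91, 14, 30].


Initial: [52, 13, 10, 91, 14, 30]
Insert 13: [13, 52, 10, 91, 14, 30]
Insert 10: [10, 13, 52, 91, 14, 30]
Insert 91: [10, 13, 52, 91, 14, 30]
Insert 14: [10, 13, 14, 52, 91, 30]
Insert 30: [10, 13, 14, 30, 52, 91]

Sorted: [10, 13, 14, 30, 52, 91]


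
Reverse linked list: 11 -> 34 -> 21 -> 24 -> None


Step 1: curr=11, set curr.next=prev(None) | reversed so far: 11
Step 2: curr=34, set curr.next=prev(11) | reversed so far: 34 -> 11
Step 3: curr=21, set curr.next=prev(34) | reversed so far: 21 -> 34 -> 11
Step 4: curr=24, set curr.next=prev(21) | reversed so far: 24 -> 21 -> 34 -> 11

24 -> 21 -> 34 -> 11 -> None


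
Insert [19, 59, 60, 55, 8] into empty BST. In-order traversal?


Insert 19: root
Insert 59: R from 19
Insert 60: R from 19 -> R from 59
Insert 55: R from 19 -> L from 59
Insert 8: L from 19

In-order: [8, 19, 55, 59, 60]


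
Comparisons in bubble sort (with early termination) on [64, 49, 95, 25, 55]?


Algorithm: bubble sort (with early termination)
Input: [64, 49, 95, 25, 55]
Sorted: [25, 49, 55, 64, 95]

10


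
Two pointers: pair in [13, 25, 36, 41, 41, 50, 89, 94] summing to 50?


lo=0(13)+hi=7(94)=107
lo=0(13)+hi=6(89)=102
lo=0(13)+hi=5(50)=63
lo=0(13)+hi=4(41)=54
lo=0(13)+hi=3(41)=54
lo=0(13)+hi=2(36)=49
lo=1(25)+hi=2(36)=61

No pair found


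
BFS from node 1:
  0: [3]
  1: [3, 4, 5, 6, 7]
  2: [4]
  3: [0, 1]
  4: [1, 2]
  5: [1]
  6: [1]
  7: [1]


Visit 1, enqueue [3, 4, 5, 6, 7]
Visit 3, enqueue [0]
Visit 4, enqueue [2]
Visit 5, enqueue []
Visit 6, enqueue []
Visit 7, enqueue []
Visit 0, enqueue []
Visit 2, enqueue []

BFS order: [1, 3, 4, 5, 6, 7, 0, 2]


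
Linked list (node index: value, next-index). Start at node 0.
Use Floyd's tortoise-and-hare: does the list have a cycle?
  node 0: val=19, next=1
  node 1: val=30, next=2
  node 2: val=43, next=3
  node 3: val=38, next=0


Floyd's tortoise (slow, +1) and hare (fast, +2):
  init: slow=0, fast=0
  step 1: slow=1, fast=2
  step 2: slow=2, fast=0
  step 3: slow=3, fast=2
  step 4: slow=0, fast=0
  slow == fast at node 0: cycle detected

Cycle: yes


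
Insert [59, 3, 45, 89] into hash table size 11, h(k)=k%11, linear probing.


Insert 59: h=4 -> slot 4
Insert 3: h=3 -> slot 3
Insert 45: h=1 -> slot 1
Insert 89: h=1, 1 probes -> slot 2

Table: [None, 45, 89, 3, 59, None, None, None, None, None, None]


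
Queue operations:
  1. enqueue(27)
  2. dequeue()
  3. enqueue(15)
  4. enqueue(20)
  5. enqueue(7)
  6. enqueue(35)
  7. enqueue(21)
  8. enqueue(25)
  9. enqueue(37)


enqueue(27) -> [27]
dequeue()->27, []
enqueue(15) -> [15]
enqueue(20) -> [15, 20]
enqueue(7) -> [15, 20, 7]
enqueue(35) -> [15, 20, 7, 35]
enqueue(21) -> [15, 20, 7, 35, 21]
enqueue(25) -> [15, 20, 7, 35, 21, 25]
enqueue(37) -> [15, 20, 7, 35, 21, 25, 37]

Final queue: [15, 20, 7, 35, 21, 25, 37]


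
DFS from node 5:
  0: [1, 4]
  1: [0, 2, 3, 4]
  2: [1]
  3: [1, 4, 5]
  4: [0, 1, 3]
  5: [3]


Visit 5, push [3]
Visit 3, push [4, 1]
Visit 1, push [4, 2, 0]
Visit 0, push [4]
Visit 4, push []
Visit 2, push []

DFS order: [5, 3, 1, 0, 4, 2]


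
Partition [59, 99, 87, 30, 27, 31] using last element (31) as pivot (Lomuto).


Pivot: 31
  30 <= 31: swap -> [30, 99, 87, 59, 27, 31]
  27 <= 31: swap -> [30, 27, 87, 59, 99, 31]
Place pivot at 2: [30, 27, 31, 59, 99, 87]

Partitioned: [30, 27, 31, 59, 99, 87]


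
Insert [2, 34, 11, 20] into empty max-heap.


Insert 2: [2]
Insert 34: [34, 2]
Insert 11: [34, 2, 11]
Insert 20: [34, 20, 11, 2]

Final heap: [34, 20, 11, 2]


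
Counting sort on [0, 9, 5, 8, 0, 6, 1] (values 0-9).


Input: [0, 9, 5, 8, 0, 6, 1]
Counts: [2, 1, 0, 0, 0, 1, 1, 0, 1, 1]

Sorted: [0, 0, 1, 5, 6, 8, 9]


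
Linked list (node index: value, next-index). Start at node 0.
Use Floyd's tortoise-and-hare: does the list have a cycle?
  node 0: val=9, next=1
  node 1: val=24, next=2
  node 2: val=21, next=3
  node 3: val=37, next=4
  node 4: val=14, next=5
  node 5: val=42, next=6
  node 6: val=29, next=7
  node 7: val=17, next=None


Floyd's tortoise (slow, +1) and hare (fast, +2):
  init: slow=0, fast=0
  step 1: slow=1, fast=2
  step 2: slow=2, fast=4
  step 3: slow=3, fast=6
  step 4: fast 6->7->None, no cycle

Cycle: no


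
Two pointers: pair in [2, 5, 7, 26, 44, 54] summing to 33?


lo=0(2)+hi=5(54)=56
lo=0(2)+hi=4(44)=46
lo=0(2)+hi=3(26)=28
lo=1(5)+hi=3(26)=31
lo=2(7)+hi=3(26)=33

Yes: 7+26=33


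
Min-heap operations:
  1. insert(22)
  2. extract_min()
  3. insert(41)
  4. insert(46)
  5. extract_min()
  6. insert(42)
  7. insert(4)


insert(22) -> [22]
extract_min()->22, []
insert(41) -> [41]
insert(46) -> [41, 46]
extract_min()->41, [46]
insert(42) -> [42, 46]
insert(4) -> [4, 46, 42]

Final heap: [4, 46, 42]


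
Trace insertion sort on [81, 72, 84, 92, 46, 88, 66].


Initial: [81, 72, 84, 92, 46, 88, 66]
Insert 72: [72, 81, 84, 92, 46, 88, 66]
Insert 84: [72, 81, 84, 92, 46, 88, 66]
Insert 92: [72, 81, 84, 92, 46, 88, 66]
Insert 46: [46, 72, 81, 84, 92, 88, 66]
Insert 88: [46, 72, 81, 84, 88, 92, 66]
Insert 66: [46, 66, 72, 81, 84, 88, 92]

Sorted: [46, 66, 72, 81, 84, 88, 92]


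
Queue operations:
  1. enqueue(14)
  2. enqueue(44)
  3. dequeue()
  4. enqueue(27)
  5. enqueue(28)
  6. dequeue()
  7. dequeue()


enqueue(14) -> [14]
enqueue(44) -> [14, 44]
dequeue()->14, [44]
enqueue(27) -> [44, 27]
enqueue(28) -> [44, 27, 28]
dequeue()->44, [27, 28]
dequeue()->27, [28]

Final queue: [28]


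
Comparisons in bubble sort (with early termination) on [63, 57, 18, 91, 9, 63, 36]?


Algorithm: bubble sort (with early termination)
Input: [63, 57, 18, 91, 9, 63, 36]
Sorted: [9, 18, 36, 57, 63, 63, 91]

20


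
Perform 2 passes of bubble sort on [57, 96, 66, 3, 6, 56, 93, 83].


Initial: [57, 96, 66, 3, 6, 56, 93, 83]
Pass 1: [57, 66, 3, 6, 56, 93, 83, 96] (6 swaps)
Pass 2: [57, 3, 6, 56, 66, 83, 93, 96] (4 swaps)

After 2 passes: [57, 3, 6, 56, 66, 83, 93, 96]


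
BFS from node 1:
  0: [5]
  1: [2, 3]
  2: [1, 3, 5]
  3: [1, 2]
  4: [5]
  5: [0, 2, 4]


Visit 1, enqueue [2, 3]
Visit 2, enqueue [5]
Visit 3, enqueue []
Visit 5, enqueue [0, 4]
Visit 0, enqueue []
Visit 4, enqueue []

BFS order: [1, 2, 3, 5, 0, 4]


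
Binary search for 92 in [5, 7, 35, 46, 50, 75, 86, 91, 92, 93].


Step 1: lo=0, hi=9, mid=4, val=50
Step 2: lo=5, hi=9, mid=7, val=91
Step 3: lo=8, hi=9, mid=8, val=92

Found at index 8


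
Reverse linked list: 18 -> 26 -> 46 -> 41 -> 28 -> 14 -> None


Step 1: curr=18, set curr.next=prev(None) | reversed so far: 18
Step 2: curr=26, set curr.next=prev(18) | reversed so far: 26 -> 18
Step 3: curr=46, set curr.next=prev(26) | reversed so far: 46 -> 26 -> 18
Step 4: curr=41, set curr.next=prev(46) | reversed so far: 41 -> 46 -> 26 -> 18
Step 5: curr=28, set curr.next=prev(41) | reversed so far: 28 -> 41 -> 46 -> 26 -> 18
Step 6: curr=14, set curr.next=prev(28) | reversed so far: 14 -> 28 -> 41 -> 46 -> 26 -> 18

14 -> 28 -> 41 -> 46 -> 26 -> 18 -> None


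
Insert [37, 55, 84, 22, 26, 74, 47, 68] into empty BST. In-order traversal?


Insert 37: root
Insert 55: R from 37
Insert 84: R from 37 -> R from 55
Insert 22: L from 37
Insert 26: L from 37 -> R from 22
Insert 74: R from 37 -> R from 55 -> L from 84
Insert 47: R from 37 -> L from 55
Insert 68: R from 37 -> R from 55 -> L from 84 -> L from 74

In-order: [22, 26, 37, 47, 55, 68, 74, 84]


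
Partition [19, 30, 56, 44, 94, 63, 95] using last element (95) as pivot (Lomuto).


Pivot: 95
  19 <= 95: advance i (no swap)
  30 <= 95: advance i (no swap)
  56 <= 95: advance i (no swap)
  44 <= 95: advance i (no swap)
  94 <= 95: advance i (no swap)
  63 <= 95: advance i (no swap)
Place pivot at 6: [19, 30, 56, 44, 94, 63, 95]

Partitioned: [19, 30, 56, 44, 94, 63, 95]


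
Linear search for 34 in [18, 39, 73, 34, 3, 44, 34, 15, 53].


i=0: 18!=34
i=1: 39!=34
i=2: 73!=34
i=3: 34==34 found!

Found at 3, 4 comps


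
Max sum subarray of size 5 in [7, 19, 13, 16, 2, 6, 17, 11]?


[0:5]: 57
[1:6]: 56
[2:7]: 54
[3:8]: 52

Max: 57 at [0:5]


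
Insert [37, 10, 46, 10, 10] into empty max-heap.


Insert 37: [37]
Insert 10: [37, 10]
Insert 46: [46, 10, 37]
Insert 10: [46, 10, 37, 10]
Insert 10: [46, 10, 37, 10, 10]

Final heap: [46, 10, 37, 10, 10]


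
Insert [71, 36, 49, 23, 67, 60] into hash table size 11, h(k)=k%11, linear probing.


Insert 71: h=5 -> slot 5
Insert 36: h=3 -> slot 3
Insert 49: h=5, 1 probes -> slot 6
Insert 23: h=1 -> slot 1
Insert 67: h=1, 1 probes -> slot 2
Insert 60: h=5, 2 probes -> slot 7

Table: [None, 23, 67, 36, None, 71, 49, 60, None, None, None]


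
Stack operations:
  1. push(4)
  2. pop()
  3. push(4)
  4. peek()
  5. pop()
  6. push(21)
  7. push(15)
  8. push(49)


push(4) -> [4]
pop()->4, []
push(4) -> [4]
peek()->4
pop()->4, []
push(21) -> [21]
push(15) -> [21, 15]
push(49) -> [21, 15, 49]

Final stack: [21, 15, 49]


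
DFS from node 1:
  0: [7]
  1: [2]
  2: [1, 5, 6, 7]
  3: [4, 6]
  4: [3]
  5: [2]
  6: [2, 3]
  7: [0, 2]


Visit 1, push [2]
Visit 2, push [7, 6, 5]
Visit 5, push []
Visit 6, push [3]
Visit 3, push [4]
Visit 4, push []
Visit 7, push [0]
Visit 0, push []

DFS order: [1, 2, 5, 6, 3, 4, 7, 0]


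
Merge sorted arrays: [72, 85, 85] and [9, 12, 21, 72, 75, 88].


Take 9 from B
Take 12 from B
Take 21 from B
Take 72 from A
Take 72 from B
Take 75 from B
Take 85 from A
Take 85 from A

Merged: [9, 12, 21, 72, 72, 75, 85, 85, 88]


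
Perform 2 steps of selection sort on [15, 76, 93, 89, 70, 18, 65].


Initial: [15, 76, 93, 89, 70, 18, 65]
Step 1: min=15 at 0
  Swap: [15, 76, 93, 89, 70, 18, 65]
Step 2: min=18 at 5
  Swap: [15, 18, 93, 89, 70, 76, 65]

After 2 steps: [15, 18, 93, 89, 70, 76, 65]


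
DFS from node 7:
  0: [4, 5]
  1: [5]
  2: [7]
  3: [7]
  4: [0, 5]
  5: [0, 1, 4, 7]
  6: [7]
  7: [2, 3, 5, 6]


Visit 7, push [6, 5, 3, 2]
Visit 2, push []
Visit 3, push []
Visit 5, push [4, 1, 0]
Visit 0, push [4]
Visit 4, push []
Visit 1, push []
Visit 6, push []

DFS order: [7, 2, 3, 5, 0, 4, 1, 6]


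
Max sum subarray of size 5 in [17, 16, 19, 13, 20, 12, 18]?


[0:5]: 85
[1:6]: 80
[2:7]: 82

Max: 85 at [0:5]


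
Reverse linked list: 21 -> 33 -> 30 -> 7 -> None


Step 1: curr=21, set curr.next=prev(None) | reversed so far: 21
Step 2: curr=33, set curr.next=prev(21) | reversed so far: 33 -> 21
Step 3: curr=30, set curr.next=prev(33) | reversed so far: 30 -> 33 -> 21
Step 4: curr=7, set curr.next=prev(30) | reversed so far: 7 -> 30 -> 33 -> 21

7 -> 30 -> 33 -> 21 -> None


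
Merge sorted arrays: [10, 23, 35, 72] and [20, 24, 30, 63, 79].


Take 10 from A
Take 20 from B
Take 23 from A
Take 24 from B
Take 30 from B
Take 35 from A
Take 63 from B
Take 72 from A

Merged: [10, 20, 23, 24, 30, 35, 63, 72, 79]


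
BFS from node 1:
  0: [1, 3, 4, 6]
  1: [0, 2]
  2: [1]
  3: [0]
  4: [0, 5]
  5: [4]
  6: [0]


Visit 1, enqueue [0, 2]
Visit 0, enqueue [3, 4, 6]
Visit 2, enqueue []
Visit 3, enqueue []
Visit 4, enqueue [5]
Visit 6, enqueue []
Visit 5, enqueue []

BFS order: [1, 0, 2, 3, 4, 6, 5]


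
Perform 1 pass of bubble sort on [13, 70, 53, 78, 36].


Initial: [13, 70, 53, 78, 36]
Pass 1: [13, 53, 70, 36, 78] (2 swaps)

After 1 pass: [13, 53, 70, 36, 78]


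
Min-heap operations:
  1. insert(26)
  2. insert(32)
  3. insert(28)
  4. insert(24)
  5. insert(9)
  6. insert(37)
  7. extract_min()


insert(26) -> [26]
insert(32) -> [26, 32]
insert(28) -> [26, 32, 28]
insert(24) -> [24, 26, 28, 32]
insert(9) -> [9, 24, 28, 32, 26]
insert(37) -> [9, 24, 28, 32, 26, 37]
extract_min()->9, [24, 26, 28, 32, 37]

Final heap: [24, 26, 28, 32, 37]


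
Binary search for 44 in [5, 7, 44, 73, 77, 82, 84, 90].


Step 1: lo=0, hi=7, mid=3, val=73
Step 2: lo=0, hi=2, mid=1, val=7
Step 3: lo=2, hi=2, mid=2, val=44

Found at index 2


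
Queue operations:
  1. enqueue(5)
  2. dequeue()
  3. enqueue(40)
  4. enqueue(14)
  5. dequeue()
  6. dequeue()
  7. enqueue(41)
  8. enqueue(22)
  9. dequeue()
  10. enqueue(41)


enqueue(5) -> [5]
dequeue()->5, []
enqueue(40) -> [40]
enqueue(14) -> [40, 14]
dequeue()->40, [14]
dequeue()->14, []
enqueue(41) -> [41]
enqueue(22) -> [41, 22]
dequeue()->41, [22]
enqueue(41) -> [22, 41]

Final queue: [22, 41]


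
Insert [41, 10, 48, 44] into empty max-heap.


Insert 41: [41]
Insert 10: [41, 10]
Insert 48: [48, 10, 41]
Insert 44: [48, 44, 41, 10]

Final heap: [48, 44, 41, 10]


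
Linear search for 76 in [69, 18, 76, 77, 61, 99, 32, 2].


i=0: 69!=76
i=1: 18!=76
i=2: 76==76 found!

Found at 2, 3 comps


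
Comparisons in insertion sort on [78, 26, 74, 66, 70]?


Algorithm: insertion sort
Input: [78, 26, 74, 66, 70]
Sorted: [26, 66, 70, 74, 78]

9


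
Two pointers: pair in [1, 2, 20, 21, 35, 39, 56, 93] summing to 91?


lo=0(1)+hi=7(93)=94
lo=0(1)+hi=6(56)=57
lo=1(2)+hi=6(56)=58
lo=2(20)+hi=6(56)=76
lo=3(21)+hi=6(56)=77
lo=4(35)+hi=6(56)=91

Yes: 35+56=91


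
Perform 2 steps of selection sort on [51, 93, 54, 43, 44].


Initial: [51, 93, 54, 43, 44]
Step 1: min=43 at 3
  Swap: [43, 93, 54, 51, 44]
Step 2: min=44 at 4
  Swap: [43, 44, 54, 51, 93]

After 2 steps: [43, 44, 54, 51, 93]


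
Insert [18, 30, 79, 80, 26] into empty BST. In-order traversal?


Insert 18: root
Insert 30: R from 18
Insert 79: R from 18 -> R from 30
Insert 80: R from 18 -> R from 30 -> R from 79
Insert 26: R from 18 -> L from 30

In-order: [18, 26, 30, 79, 80]


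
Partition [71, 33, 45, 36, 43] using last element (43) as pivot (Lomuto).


Pivot: 43
  33 <= 43: swap -> [33, 71, 45, 36, 43]
  36 <= 43: swap -> [33, 36, 45, 71, 43]
Place pivot at 2: [33, 36, 43, 71, 45]

Partitioned: [33, 36, 43, 71, 45]


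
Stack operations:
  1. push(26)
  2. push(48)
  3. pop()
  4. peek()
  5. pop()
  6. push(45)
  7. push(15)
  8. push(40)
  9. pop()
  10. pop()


push(26) -> [26]
push(48) -> [26, 48]
pop()->48, [26]
peek()->26
pop()->26, []
push(45) -> [45]
push(15) -> [45, 15]
push(40) -> [45, 15, 40]
pop()->40, [45, 15]
pop()->15, [45]

Final stack: [45]


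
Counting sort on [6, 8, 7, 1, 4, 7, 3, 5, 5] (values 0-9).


Input: [6, 8, 7, 1, 4, 7, 3, 5, 5]
Counts: [0, 1, 0, 1, 1, 2, 1, 2, 1, 0]

Sorted: [1, 3, 4, 5, 5, 6, 7, 7, 8]


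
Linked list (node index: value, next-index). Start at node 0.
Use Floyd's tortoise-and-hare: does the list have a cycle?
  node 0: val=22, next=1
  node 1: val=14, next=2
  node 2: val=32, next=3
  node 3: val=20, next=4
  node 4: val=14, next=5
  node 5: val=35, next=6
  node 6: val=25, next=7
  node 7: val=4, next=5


Floyd's tortoise (slow, +1) and hare (fast, +2):
  init: slow=0, fast=0
  step 1: slow=1, fast=2
  step 2: slow=2, fast=4
  step 3: slow=3, fast=6
  step 4: slow=4, fast=5
  step 5: slow=5, fast=7
  step 6: slow=6, fast=6
  slow == fast at node 6: cycle detected

Cycle: yes


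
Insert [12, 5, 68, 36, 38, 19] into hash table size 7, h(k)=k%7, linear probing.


Insert 12: h=5 -> slot 5
Insert 5: h=5, 1 probes -> slot 6
Insert 68: h=5, 2 probes -> slot 0
Insert 36: h=1 -> slot 1
Insert 38: h=3 -> slot 3
Insert 19: h=5, 4 probes -> slot 2

Table: [68, 36, 19, 38, None, 12, 5]


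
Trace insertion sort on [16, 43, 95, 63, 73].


Initial: [16, 43, 95, 63, 73]
Insert 43: [16, 43, 95, 63, 73]
Insert 95: [16, 43, 95, 63, 73]
Insert 63: [16, 43, 63, 95, 73]
Insert 73: [16, 43, 63, 73, 95]

Sorted: [16, 43, 63, 73, 95]


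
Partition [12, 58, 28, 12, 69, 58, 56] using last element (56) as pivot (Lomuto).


Pivot: 56
  12 <= 56: advance i (no swap)
  28 <= 56: swap -> [12, 28, 58, 12, 69, 58, 56]
  12 <= 56: swap -> [12, 28, 12, 58, 69, 58, 56]
Place pivot at 3: [12, 28, 12, 56, 69, 58, 58]

Partitioned: [12, 28, 12, 56, 69, 58, 58]


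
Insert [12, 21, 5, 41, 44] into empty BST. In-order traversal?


Insert 12: root
Insert 21: R from 12
Insert 5: L from 12
Insert 41: R from 12 -> R from 21
Insert 44: R from 12 -> R from 21 -> R from 41

In-order: [5, 12, 21, 41, 44]


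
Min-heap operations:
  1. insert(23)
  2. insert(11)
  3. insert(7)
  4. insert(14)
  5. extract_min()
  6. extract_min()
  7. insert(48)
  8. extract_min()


insert(23) -> [23]
insert(11) -> [11, 23]
insert(7) -> [7, 23, 11]
insert(14) -> [7, 14, 11, 23]
extract_min()->7, [11, 14, 23]
extract_min()->11, [14, 23]
insert(48) -> [14, 23, 48]
extract_min()->14, [23, 48]

Final heap: [23, 48]


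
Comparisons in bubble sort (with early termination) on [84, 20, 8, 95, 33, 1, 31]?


Algorithm: bubble sort (with early termination)
Input: [84, 20, 8, 95, 33, 1, 31]
Sorted: [1, 8, 20, 31, 33, 84, 95]

21


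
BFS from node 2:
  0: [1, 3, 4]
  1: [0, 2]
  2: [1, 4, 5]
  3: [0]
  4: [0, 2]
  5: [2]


Visit 2, enqueue [1, 4, 5]
Visit 1, enqueue [0]
Visit 4, enqueue []
Visit 5, enqueue []
Visit 0, enqueue [3]
Visit 3, enqueue []

BFS order: [2, 1, 4, 5, 0, 3]


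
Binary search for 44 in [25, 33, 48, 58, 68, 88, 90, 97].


Step 1: lo=0, hi=7, mid=3, val=58
Step 2: lo=0, hi=2, mid=1, val=33
Step 3: lo=2, hi=2, mid=2, val=48

Not found


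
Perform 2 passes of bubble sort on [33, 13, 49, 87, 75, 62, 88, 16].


Initial: [33, 13, 49, 87, 75, 62, 88, 16]
Pass 1: [13, 33, 49, 75, 62, 87, 16, 88] (4 swaps)
Pass 2: [13, 33, 49, 62, 75, 16, 87, 88] (2 swaps)

After 2 passes: [13, 33, 49, 62, 75, 16, 87, 88]


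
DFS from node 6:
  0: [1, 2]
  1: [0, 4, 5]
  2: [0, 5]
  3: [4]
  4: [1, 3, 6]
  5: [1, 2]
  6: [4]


Visit 6, push [4]
Visit 4, push [3, 1]
Visit 1, push [5, 0]
Visit 0, push [2]
Visit 2, push [5]
Visit 5, push []
Visit 3, push []

DFS order: [6, 4, 1, 0, 2, 5, 3]


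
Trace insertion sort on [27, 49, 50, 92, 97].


Initial: [27, 49, 50, 92, 97]
Insert 49: [27, 49, 50, 92, 97]
Insert 50: [27, 49, 50, 92, 97]
Insert 92: [27, 49, 50, 92, 97]
Insert 97: [27, 49, 50, 92, 97]

Sorted: [27, 49, 50, 92, 97]


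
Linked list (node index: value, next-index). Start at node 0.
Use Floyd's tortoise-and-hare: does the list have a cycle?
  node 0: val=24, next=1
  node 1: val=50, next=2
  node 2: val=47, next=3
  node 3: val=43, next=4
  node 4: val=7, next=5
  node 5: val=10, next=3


Floyd's tortoise (slow, +1) and hare (fast, +2):
  init: slow=0, fast=0
  step 1: slow=1, fast=2
  step 2: slow=2, fast=4
  step 3: slow=3, fast=3
  slow == fast at node 3: cycle detected

Cycle: yes
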